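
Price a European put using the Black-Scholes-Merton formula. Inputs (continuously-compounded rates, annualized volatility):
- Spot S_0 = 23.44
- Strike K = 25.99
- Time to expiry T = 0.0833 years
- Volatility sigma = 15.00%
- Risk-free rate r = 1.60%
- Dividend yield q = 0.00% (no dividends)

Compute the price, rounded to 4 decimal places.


Answer: Price = 2.5187

Derivation:
d1 = (ln(S/K) + (r - q + 0.5*sigma^2) * T) / (sigma * sqrt(T)) = -2.33291458
d2 = d1 - sigma * sqrt(T) = -2.37620719
exp(-rT) = 0.99866809; exp(-qT) = 1.00000000
P = K * exp(-rT) * N(-d2) - S_0 * exp(-qT) * N(-d1)
N(-d1) = 0.99017369; N(-d2) = 0.99125418
P = 25.9900 * 0.99866809 * 0.99125418 - 23.4400 * 1.00000000 * 0.99017369 = 2.5187


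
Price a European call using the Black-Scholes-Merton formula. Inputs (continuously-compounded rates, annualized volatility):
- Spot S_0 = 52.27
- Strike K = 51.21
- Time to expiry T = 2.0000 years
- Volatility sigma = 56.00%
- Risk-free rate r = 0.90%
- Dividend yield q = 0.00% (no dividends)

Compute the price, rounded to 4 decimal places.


Answer: Price = 16.7935

Derivation:
d1 = (ln(S/K) + (r - q + 0.5*sigma^2) * T) / (sigma * sqrt(T)) = 0.44457794
d2 = d1 - sigma * sqrt(T) = -0.34738165
exp(-rT) = 0.98216103; exp(-qT) = 1.00000000
C = S_0 * exp(-qT) * N(d1) - K * exp(-rT) * N(d2)
N(d1) = 0.67168760; N(d2) = 0.36415231
C = 52.2700 * 1.00000000 * 0.67168760 - 51.2100 * 0.98216103 * 0.36415231 = 16.7935


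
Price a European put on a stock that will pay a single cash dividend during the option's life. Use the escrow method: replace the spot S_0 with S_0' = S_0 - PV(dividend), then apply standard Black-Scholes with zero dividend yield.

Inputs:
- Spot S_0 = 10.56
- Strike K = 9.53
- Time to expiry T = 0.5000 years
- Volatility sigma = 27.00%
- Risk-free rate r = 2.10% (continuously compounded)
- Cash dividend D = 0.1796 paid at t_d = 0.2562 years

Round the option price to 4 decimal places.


Answer: Price = 0.3709

Derivation:
PV(D) = D * exp(-r * t_d) = 0.1796 * 0.99463425 = 0.17863631
S_0' = S_0 - PV(D) = 10.5600 - 0.17863631 = 10.38136369
d1 = (ln(S_0'/K) + (r + sigma^2/2)*T) / (sigma*sqrt(T)) = 0.59864460
d2 = d1 - sigma*sqrt(T) = 0.40772577
exp(-rT) = 0.98955493
N(-d1) = 0.27470495; N(-d2) = 0.34173751
P = K * exp(-rT) * N(-d2) - S_0' * N(-d1) = 9.5300 * 0.98955493 * 0.34173751 - 10.38136369 * 0.27470495 = 0.3709


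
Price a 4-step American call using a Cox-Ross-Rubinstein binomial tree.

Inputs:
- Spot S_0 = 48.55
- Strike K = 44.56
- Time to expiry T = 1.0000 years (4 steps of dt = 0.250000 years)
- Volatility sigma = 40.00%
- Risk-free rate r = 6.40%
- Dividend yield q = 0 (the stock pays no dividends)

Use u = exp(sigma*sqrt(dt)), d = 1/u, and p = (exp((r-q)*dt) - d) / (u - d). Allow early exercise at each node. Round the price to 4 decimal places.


dt = T/N = 0.250000
u = exp(sigma*sqrt(dt)) = 1.221403; d = 1/u = 0.818731
p = (exp((r-q)*dt) - d) / (u - d) = 0.490220
Discount per step: exp(-r*dt) = 0.984127
Stock lattice S(k, i) with i counting down-moves:
  k=0: S(0,0) = 48.5500
  k=1: S(1,0) = 59.2991; S(1,1) = 39.7494
  k=2: S(2,0) = 72.4281; S(2,1) = 48.5500; S(2,2) = 32.5440
  k=3: S(3,0) = 88.4639; S(3,1) = 59.2991; S(3,2) = 39.7494; S(3,3) = 26.6448
  k=4: S(4,0) = 108.0500; S(4,1) = 72.4281; S(4,2) = 48.5500; S(4,3) = 32.5440; S(4,4) = 21.8149
Terminal payoffs V(N, i) = max(S_T - K, 0):
  V(4,0) = 63.490012; V(4,1) = 27.868089; V(4,2) = 3.990000; V(4,3) = 0.000000; V(4,4) = 0.000000
Backward induction: V(k, i) = exp(-r*dt) * [p * V(k+1, i) + (1-p) * V(k+1, i+1)]; then take max(V_cont, immediate exercise) for American.
  V(3,0) = exp(-r*dt) * [p*63.490012 + (1-p)*27.868089] = 44.611154; exercise = 43.903868; V(3,0) = max -> 44.611154
  V(3,1) = exp(-r*dt) * [p*27.868089 + (1-p)*3.990000] = 15.446391; exercise = 14.739104; V(3,1) = max -> 15.446391
  V(3,2) = exp(-r*dt) * [p*3.990000 + (1-p)*0.000000] = 1.924932; exercise = 0.000000; V(3,2) = max -> 1.924932
  V(3,3) = exp(-r*dt) * [p*0.000000 + (1-p)*0.000000] = 0.000000; exercise = 0.000000; V(3,3) = max -> 0.000000
  V(2,0) = exp(-r*dt) * [p*44.611154 + (1-p)*15.446391] = 29.271436; exercise = 27.868089; V(2,0) = max -> 29.271436
  V(2,1) = exp(-r*dt) * [p*15.446391 + (1-p)*1.924932] = 8.417658; exercise = 3.990000; V(2,1) = max -> 8.417658
  V(2,2) = exp(-r*dt) * [p*1.924932 + (1-p)*0.000000] = 0.928662; exercise = 0.000000; V(2,2) = max -> 0.928662
  V(1,0) = exp(-r*dt) * [p*29.271436 + (1-p)*8.417658] = 18.344724; exercise = 14.739104; V(1,0) = max -> 18.344724
  V(1,1) = exp(-r*dt) * [p*8.417658 + (1-p)*0.928662] = 4.526906; exercise = 0.000000; V(1,1) = max -> 4.526906
  V(0,0) = exp(-r*dt) * [p*18.344724 + (1-p)*4.526906] = 11.121306; exercise = 3.990000; V(0,0) = max -> 11.121306

Answer: Price = V(0,0) = 11.1213


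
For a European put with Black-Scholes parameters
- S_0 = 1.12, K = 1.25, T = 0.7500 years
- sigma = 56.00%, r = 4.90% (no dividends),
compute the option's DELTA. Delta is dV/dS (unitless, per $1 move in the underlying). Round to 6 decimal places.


d1 = 0.0918298986; d2 = -0.3931443276
phi(d1) = 0.3972637352; exp(-qT) = 1.0000000000; exp(-rT) = 0.9639170845
N(-d1) = 0.4634165944
Delta = -exp(-qT) * N(-d1) = -1.0000000000 * 0.4634165944 = -0.463417

Answer: Delta = -0.463417


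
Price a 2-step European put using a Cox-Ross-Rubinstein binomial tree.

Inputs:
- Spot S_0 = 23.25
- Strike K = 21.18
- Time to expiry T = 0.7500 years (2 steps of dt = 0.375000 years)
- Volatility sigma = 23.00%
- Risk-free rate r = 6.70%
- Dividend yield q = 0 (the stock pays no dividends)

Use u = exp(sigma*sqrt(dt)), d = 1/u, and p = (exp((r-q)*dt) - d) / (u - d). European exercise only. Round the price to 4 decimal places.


Answer: Price = V(0,0) = 0.6855

Derivation:
dt = T/N = 0.375000
u = exp(sigma*sqrt(dt)) = 1.151247; d = 1/u = 0.868623
p = (exp((r-q)*dt) - d) / (u - d) = 0.554872
Discount per step: exp(-r*dt) = 0.975188
Stock lattice S(k, i) with i counting down-moves:
  k=0: S(0,0) = 23.2500
  k=1: S(1,0) = 26.7665; S(1,1) = 20.1955
  k=2: S(2,0) = 30.8148; S(2,1) = 23.2500; S(2,2) = 17.5423
Terminal payoffs V(N, i) = max(K - S_T, 0):
  V(2,0) = 0.000000; V(2,1) = 0.000000; V(2,2) = 3.637723
Backward induction: V(k, i) = exp(-r*dt) * [p * V(k+1, i) + (1-p) * V(k+1, i+1)].
  V(1,0) = exp(-r*dt) * [p*0.000000 + (1-p)*0.000000] = 0.000000
  V(1,1) = exp(-r*dt) * [p*0.000000 + (1-p)*3.637723] = 1.579075
  V(0,0) = exp(-r*dt) * [p*0.000000 + (1-p)*1.579075] = 0.685450


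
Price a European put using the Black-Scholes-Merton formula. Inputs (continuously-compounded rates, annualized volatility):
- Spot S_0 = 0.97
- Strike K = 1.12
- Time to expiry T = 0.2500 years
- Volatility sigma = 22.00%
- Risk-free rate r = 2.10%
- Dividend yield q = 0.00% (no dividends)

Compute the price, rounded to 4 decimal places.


Answer: Price = 0.1498

Derivation:
d1 = (ln(S/K) + (r - q + 0.5*sigma^2) * T) / (sigma * sqrt(T)) = -1.20443539
d2 = d1 - sigma * sqrt(T) = -1.31443539
exp(-rT) = 0.99476376; exp(-qT) = 1.00000000
P = K * exp(-rT) * N(-d2) - S_0 * exp(-qT) * N(-d1)
N(-d1) = 0.88578933; N(-d2) = 0.90565014
P = 1.1200 * 0.99476376 * 0.90565014 - 0.9700 * 1.00000000 * 0.88578933 = 0.1498


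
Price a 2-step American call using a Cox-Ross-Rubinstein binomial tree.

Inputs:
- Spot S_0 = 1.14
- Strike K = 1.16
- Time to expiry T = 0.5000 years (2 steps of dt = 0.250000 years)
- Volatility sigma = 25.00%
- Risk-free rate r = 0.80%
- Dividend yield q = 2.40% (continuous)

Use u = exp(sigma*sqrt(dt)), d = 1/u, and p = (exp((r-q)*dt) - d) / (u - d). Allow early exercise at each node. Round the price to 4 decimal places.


dt = T/N = 0.250000
u = exp(sigma*sqrt(dt)) = 1.133148; d = 1/u = 0.882497
p = (exp((r-q)*dt) - d) / (u - d) = 0.452864
Discount per step: exp(-r*dt) = 0.998002
Stock lattice S(k, i) with i counting down-moves:
  k=0: S(0,0) = 1.1400
  k=1: S(1,0) = 1.2918; S(1,1) = 1.0060
  k=2: S(2,0) = 1.4638; S(2,1) = 1.1400; S(2,2) = 0.8878
Terminal payoffs V(N, i) = max(S_T - K, 0):
  V(2,0) = 0.303789; V(2,1) = 0.000000; V(2,2) = 0.000000
Backward induction: V(k, i) = exp(-r*dt) * [p * V(k+1, i) + (1-p) * V(k+1, i+1)]; then take max(V_cont, immediate exercise) for American.
  V(1,0) = exp(-r*dt) * [p*0.303789 + (1-p)*0.000000] = 0.137300; exercise = 0.131789; V(1,0) = max -> 0.137300
  V(1,1) = exp(-r*dt) * [p*0.000000 + (1-p)*0.000000] = 0.000000; exercise = 0.000000; V(1,1) = max -> 0.000000
  V(0,0) = exp(-r*dt) * [p*0.137300 + (1-p)*0.000000] = 0.062054; exercise = 0.000000; V(0,0) = max -> 0.062054

Answer: Price = V(0,0) = 0.0621


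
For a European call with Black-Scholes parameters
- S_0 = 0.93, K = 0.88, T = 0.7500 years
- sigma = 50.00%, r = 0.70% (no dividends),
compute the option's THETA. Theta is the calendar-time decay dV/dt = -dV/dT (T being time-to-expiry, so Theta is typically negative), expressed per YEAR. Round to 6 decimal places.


Answer: Theta = -0.103394

Derivation:
d1 = 0.3562543962; d2 = -0.0767583057
phi(d1) = 0.3744125066; exp(-qT) = 1.0000000000; exp(-rT) = 0.9947637572
Theta = -S*exp(-qT)*phi(d1)*sigma/(2*sqrt(T)) - r*K*exp(-rT)*N(d2) + q*S*exp(-qT)*N(d1)
N(d1) = 0.6391749709; N(d2) = 0.4694079101; sqrt(T) = 0.8660254038
Term 1 = -0.9300 * 1.0000000000 * 0.3744125066 * 0.5000 / (2 * 0.8660254038) = -0.1005177301
Term 2 = -0.0070 * 0.8800 * 0.9947637572 * 0.4694079101 = -0.0028764119
Term 3 = 0 (no dividend yield, q = 0)
Theta = -0.1005177301 + (-0.0028764119) + (0.0000000000) = -0.103394


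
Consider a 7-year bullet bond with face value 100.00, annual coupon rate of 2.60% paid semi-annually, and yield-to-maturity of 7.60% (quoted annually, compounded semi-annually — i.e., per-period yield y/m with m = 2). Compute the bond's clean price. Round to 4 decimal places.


Coupon per period c = face * coupon_rate / m = 1.300000
Periods per year m = 2; per-period yield y/m = 0.038000
Number of cashflows N = 14
Cashflows (t years, CF_t, discount factor 1/(1+y/m)^(m*t), PV):
  t = 0.5000: CF_t = 1.300000, DF = 0.963391, PV = 1.252408
  t = 1.0000: CF_t = 1.300000, DF = 0.928122, PV = 1.206559
  t = 1.5000: CF_t = 1.300000, DF = 0.894145, PV = 1.162388
  t = 2.0000: CF_t = 1.300000, DF = 0.861411, PV = 1.119835
  t = 2.5000: CF_t = 1.300000, DF = 0.829876, PV = 1.078839
  t = 3.0000: CF_t = 1.300000, DF = 0.799495, PV = 1.039344
  t = 3.5000: CF_t = 1.300000, DF = 0.770227, PV = 1.001295
  t = 4.0000: CF_t = 1.300000, DF = 0.742030, PV = 0.964638
  t = 4.5000: CF_t = 1.300000, DF = 0.714865, PV = 0.929324
  t = 5.0000: CF_t = 1.300000, DF = 0.688694, PV = 0.895303
  t = 5.5000: CF_t = 1.300000, DF = 0.663482, PV = 0.862527
  t = 6.0000: CF_t = 1.300000, DF = 0.639193, PV = 0.830950
  t = 6.5000: CF_t = 1.300000, DF = 0.615793, PV = 0.800530
  t = 7.0000: CF_t = 101.300000, DF = 0.593249, PV = 60.096129
Price P = sum_t PV_t = 73.240069

Answer: Price = 73.2401


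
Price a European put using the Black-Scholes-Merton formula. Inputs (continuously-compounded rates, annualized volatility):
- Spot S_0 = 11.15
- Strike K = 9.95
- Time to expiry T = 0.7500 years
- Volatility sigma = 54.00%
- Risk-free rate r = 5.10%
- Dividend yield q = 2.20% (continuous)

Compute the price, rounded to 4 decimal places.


d1 = (ln(S/K) + (r - q + 0.5*sigma^2) * T) / (sigma * sqrt(T)) = 0.52382123
d2 = d1 - sigma * sqrt(T) = 0.05616751
exp(-rT) = 0.96247229; exp(-qT) = 0.98363538
P = K * exp(-rT) * N(-d2) - S_0 * exp(-qT) * N(-d1)
N(-d1) = 0.30020144; N(-d2) = 0.47760418
P = 9.9500 * 0.96247229 * 0.47760418 - 11.1500 * 0.98363538 * 0.30020144 = 1.2814

Answer: Price = 1.2814


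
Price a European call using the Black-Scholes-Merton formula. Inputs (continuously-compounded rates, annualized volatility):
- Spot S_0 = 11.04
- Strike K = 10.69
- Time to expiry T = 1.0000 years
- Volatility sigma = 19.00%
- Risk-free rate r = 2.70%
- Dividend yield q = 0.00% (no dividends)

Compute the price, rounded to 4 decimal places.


d1 = (ln(S/K) + (r - q + 0.5*sigma^2) * T) / (sigma * sqrt(T)) = 0.40666482
d2 = d1 - sigma * sqrt(T) = 0.21666482
exp(-rT) = 0.97336124; exp(-qT) = 1.00000000
C = S_0 * exp(-qT) * N(d1) - K * exp(-rT) * N(d2)
N(d1) = 0.65787291; N(d2) = 0.58576522
C = 11.0400 * 1.00000000 * 0.65787291 - 10.6900 * 0.97336124 * 0.58576522 = 1.1679

Answer: Price = 1.1679


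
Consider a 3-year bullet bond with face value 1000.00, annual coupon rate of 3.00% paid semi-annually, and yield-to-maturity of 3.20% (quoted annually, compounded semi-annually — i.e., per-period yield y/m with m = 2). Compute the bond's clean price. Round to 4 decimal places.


Coupon per period c = face * coupon_rate / m = 15.000000
Periods per year m = 2; per-period yield y/m = 0.016000
Number of cashflows N = 6
Cashflows (t years, CF_t, discount factor 1/(1+y/m)^(m*t), PV):
  t = 0.5000: CF_t = 15.000000, DF = 0.984252, PV = 14.763780
  t = 1.0000: CF_t = 15.000000, DF = 0.968752, PV = 14.531279
  t = 1.5000: CF_t = 15.000000, DF = 0.953496, PV = 14.302440
  t = 2.0000: CF_t = 15.000000, DF = 0.938480, PV = 14.077205
  t = 2.5000: CF_t = 15.000000, DF = 0.923701, PV = 13.855516
  t = 3.0000: CF_t = 1015.000000, DF = 0.909155, PV = 922.791944
Price P = sum_t PV_t = 994.322164

Answer: Price = 994.3222


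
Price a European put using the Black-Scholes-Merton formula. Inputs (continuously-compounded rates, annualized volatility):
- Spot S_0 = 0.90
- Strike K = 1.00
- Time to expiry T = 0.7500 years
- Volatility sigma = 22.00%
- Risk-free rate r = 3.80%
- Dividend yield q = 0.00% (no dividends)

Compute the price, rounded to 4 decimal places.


d1 = (ln(S/K) + (r - q + 0.5*sigma^2) * T) / (sigma * sqrt(T)) = -0.30815029
d2 = d1 - sigma * sqrt(T) = -0.49867588
exp(-rT) = 0.97190229; exp(-qT) = 1.00000000
P = K * exp(-rT) * N(-d2) - S_0 * exp(-qT) * N(-d1)
N(-d1) = 0.62101601; N(-d2) = 0.69099613
P = 1.0000 * 0.97190229 * 0.69099613 - 0.9000 * 1.00000000 * 0.62101601 = 0.1127

Answer: Price = 0.1127


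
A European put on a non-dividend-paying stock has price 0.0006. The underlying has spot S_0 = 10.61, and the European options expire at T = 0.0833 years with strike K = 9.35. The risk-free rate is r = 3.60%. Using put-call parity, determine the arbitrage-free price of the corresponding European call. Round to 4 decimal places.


Put-call parity: C - P = S_0 * exp(-qT) - K * exp(-rT).
S_0 * exp(-qT) = 10.6100 * 1.00000000 = 10.61000000
K * exp(-rT) = 9.3500 * 0.99700569 = 9.32200322
C = P + S*exp(-qT) - K*exp(-rT)
C = 0.0006 + 10.61000000 - 9.32200322 = 1.2886

Answer: Call price = 1.2886


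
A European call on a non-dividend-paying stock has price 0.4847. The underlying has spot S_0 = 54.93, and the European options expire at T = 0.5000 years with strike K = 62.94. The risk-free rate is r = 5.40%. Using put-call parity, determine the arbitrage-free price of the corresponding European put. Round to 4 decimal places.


Answer: Put price = 6.8181

Derivation:
Put-call parity: C - P = S_0 * exp(-qT) - K * exp(-rT).
S_0 * exp(-qT) = 54.9300 * 1.00000000 = 54.93000000
K * exp(-rT) = 62.9400 * 0.97336124 = 61.26335654
P = C - S*exp(-qT) + K*exp(-rT)
P = 0.4847 - 54.93000000 + 61.26335654 = 6.8181


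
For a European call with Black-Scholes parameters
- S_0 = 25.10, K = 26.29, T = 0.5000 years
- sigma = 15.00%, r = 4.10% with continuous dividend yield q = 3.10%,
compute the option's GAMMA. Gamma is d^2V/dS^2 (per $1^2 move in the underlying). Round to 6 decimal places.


Answer: Gamma = 0.139423

Derivation:
d1 = -0.3365431601; d2 = -0.4426091773
phi(d1) = 0.3769777234; exp(-qT) = 0.9846195068; exp(-rT) = 0.9797086965
Gamma = exp(-qT) * phi(d1) / (S * sigma * sqrt(T)) = 0.9846195068 * 0.3769777234 / (25.1000 * 0.1500 * 0.7071067812) = 0.139423


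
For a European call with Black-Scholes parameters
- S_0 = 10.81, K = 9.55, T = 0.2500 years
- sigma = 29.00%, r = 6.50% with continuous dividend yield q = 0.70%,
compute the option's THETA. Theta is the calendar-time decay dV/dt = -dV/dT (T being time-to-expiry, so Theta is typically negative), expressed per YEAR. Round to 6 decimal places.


Answer: Theta = -1.168012

Derivation:
d1 = 1.0271929459; d2 = 0.8821929459
phi(d1) = 0.2353924383; exp(-qT) = 0.9982515304; exp(-rT) = 0.9838813190
Theta = -S*exp(-qT)*phi(d1)*sigma/(2*sqrt(T)) - r*K*exp(-rT)*N(d2) + q*S*exp(-qT)*N(d1)
N(d1) = 0.8478351905; N(d2) = 0.8111637620; sqrt(T) = 0.5000000000
Term 1 = -10.8100 * 0.9982515304 * 0.2353924383 * 0.2900 / (2 * 0.5000000000) = -0.7366415036
Term 2 = -0.0650 * 9.5500 * 0.9838813190 * 0.8111637620 = -0.4954136673
Term 3 = 0.0070 * 10.8100 * 0.9982515304 * 0.8478351905 = 0.0640435146
Theta = -0.7366415036 + (-0.4954136673) + (0.0640435146) = -1.168012


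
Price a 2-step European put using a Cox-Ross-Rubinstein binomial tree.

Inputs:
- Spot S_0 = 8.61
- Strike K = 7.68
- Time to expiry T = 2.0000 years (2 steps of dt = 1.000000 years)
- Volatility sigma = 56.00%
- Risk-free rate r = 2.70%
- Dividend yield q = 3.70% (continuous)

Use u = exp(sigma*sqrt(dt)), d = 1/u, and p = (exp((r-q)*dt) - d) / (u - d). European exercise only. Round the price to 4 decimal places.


dt = T/N = 1.000000
u = exp(sigma*sqrt(dt)) = 1.750673; d = 1/u = 0.571209
p = (exp((r-q)*dt) - d) / (u - d) = 0.355111
Discount per step: exp(-r*dt) = 0.973361
Stock lattice S(k, i) with i counting down-moves:
  k=0: S(0,0) = 8.6100
  k=1: S(1,0) = 15.0733; S(1,1) = 4.9181
  k=2: S(2,0) = 26.3884; S(2,1) = 8.6100; S(2,2) = 2.8093
Terminal payoffs V(N, i) = max(K - S_T, 0):
  V(2,0) = 0.000000; V(2,1) = 0.000000; V(2,2) = 4.870731
Backward induction: V(k, i) = exp(-r*dt) * [p * V(k+1, i) + (1-p) * V(k+1, i+1)].
  V(1,0) = exp(-r*dt) * [p*0.000000 + (1-p)*0.000000] = 0.000000
  V(1,1) = exp(-r*dt) * [p*0.000000 + (1-p)*4.870731] = 3.057405
  V(0,0) = exp(-r*dt) * [p*0.000000 + (1-p)*3.057405] = 1.919163

Answer: Price = V(0,0) = 1.9192


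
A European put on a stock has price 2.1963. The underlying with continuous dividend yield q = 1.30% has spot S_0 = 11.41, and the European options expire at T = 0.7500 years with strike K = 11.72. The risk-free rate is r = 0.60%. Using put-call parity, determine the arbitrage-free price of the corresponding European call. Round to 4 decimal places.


Put-call parity: C - P = S_0 * exp(-qT) - K * exp(-rT).
S_0 * exp(-qT) = 11.4100 * 0.99029738 = 11.29929307
K * exp(-rT) = 11.7200 * 0.99551011 = 11.66737849
C = P + S*exp(-qT) - K*exp(-rT)
C = 2.1963 + 11.29929307 - 11.66737849 = 1.8282

Answer: Call price = 1.8282


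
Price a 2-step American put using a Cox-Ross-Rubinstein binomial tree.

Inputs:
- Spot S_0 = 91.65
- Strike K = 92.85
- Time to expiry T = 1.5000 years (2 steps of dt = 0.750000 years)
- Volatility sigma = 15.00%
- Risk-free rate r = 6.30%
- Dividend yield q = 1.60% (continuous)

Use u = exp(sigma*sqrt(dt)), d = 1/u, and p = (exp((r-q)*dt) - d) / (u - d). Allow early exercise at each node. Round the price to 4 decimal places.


dt = T/N = 0.750000
u = exp(sigma*sqrt(dt)) = 1.138719; d = 1/u = 0.878180
p = (exp((r-q)*dt) - d) / (u - d) = 0.605279
Discount per step: exp(-r*dt) = 0.953849
Stock lattice S(k, i) with i counting down-moves:
  k=0: S(0,0) = 91.6500
  k=1: S(1,0) = 104.3636; S(1,1) = 80.4852
  k=2: S(2,0) = 118.8408; S(2,1) = 91.6500; S(2,2) = 70.6805
Terminal payoffs V(N, i) = max(K - S_T, 0):
  V(2,0) = 0.000000; V(2,1) = 1.200000; V(2,2) = 22.169526
Backward induction: V(k, i) = exp(-r*dt) * [p * V(k+1, i) + (1-p) * V(k+1, i+1)]; then take max(V_cont, immediate exercise) for American.
  V(1,0) = exp(-r*dt) * [p*0.000000 + (1-p)*1.200000] = 0.451805; exercise = 0.000000; V(1,0) = max -> 0.451805
  V(1,1) = exp(-r*dt) * [p*1.200000 + (1-p)*22.169526] = 9.039734; exercise = 12.364812; V(1,1) = max -> 12.364812
  V(0,0) = exp(-r*dt) * [p*0.451805 + (1-p)*12.364812] = 4.916251; exercise = 1.200000; V(0,0) = max -> 4.916251

Answer: Price = V(0,0) = 4.9163


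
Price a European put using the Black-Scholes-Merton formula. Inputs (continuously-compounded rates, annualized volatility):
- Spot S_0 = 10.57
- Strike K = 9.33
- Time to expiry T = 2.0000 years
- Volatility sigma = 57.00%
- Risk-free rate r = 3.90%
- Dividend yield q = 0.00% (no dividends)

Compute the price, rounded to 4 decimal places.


Answer: Price = 2.1248

Derivation:
d1 = (ln(S/K) + (r - q + 0.5*sigma^2) * T) / (sigma * sqrt(T)) = 0.65461314
d2 = d1 - sigma * sqrt(T) = -0.15148859
exp(-rT) = 0.92496443; exp(-qT) = 1.00000000
P = K * exp(-rT) * N(-d2) - S_0 * exp(-qT) * N(-d1)
N(-d1) = 0.25635843; N(-d2) = 0.56020484
P = 9.3300 * 0.92496443 * 0.56020484 - 10.5700 * 1.00000000 * 0.25635843 = 2.1248


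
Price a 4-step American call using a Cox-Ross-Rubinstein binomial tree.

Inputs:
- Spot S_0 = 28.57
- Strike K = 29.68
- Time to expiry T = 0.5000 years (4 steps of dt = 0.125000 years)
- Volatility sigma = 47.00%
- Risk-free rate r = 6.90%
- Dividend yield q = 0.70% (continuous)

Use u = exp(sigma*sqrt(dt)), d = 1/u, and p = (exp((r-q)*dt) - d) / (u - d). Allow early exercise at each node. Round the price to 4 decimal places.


Answer: Price = V(0,0) = 3.6211

Derivation:
dt = T/N = 0.125000
u = exp(sigma*sqrt(dt)) = 1.180774; d = 1/u = 0.846902
p = (exp((r-q)*dt) - d) / (u - d) = 0.481855
Discount per step: exp(-r*dt) = 0.991412
Stock lattice S(k, i) with i counting down-moves:
  k=0: S(0,0) = 28.5700
  k=1: S(1,0) = 33.7347; S(1,1) = 24.1960
  k=2: S(2,0) = 39.8331; S(2,1) = 28.5700; S(2,2) = 20.4916
  k=3: S(3,0) = 47.0338; S(3,1) = 33.7347; S(3,2) = 24.1960; S(3,3) = 17.3544
  k=4: S(4,0) = 55.5363; S(4,1) = 39.8331; S(4,2) = 28.5700; S(4,3) = 20.4916; S(4,4) = 14.6975
Terminal payoffs V(N, i) = max(S_T - K, 0):
  V(4,0) = 25.856341; V(4,1) = 10.153067; V(4,2) = 0.000000; V(4,3) = 0.000000; V(4,4) = 0.000000
Backward induction: V(k, i) = exp(-r*dt) * [p * V(k+1, i) + (1-p) * V(k+1, i+1)]; then take max(V_cont, immediate exercise) for American.
  V(3,0) = exp(-r*dt) * [p*25.856341 + (1-p)*10.153067] = 17.567600; exercise = 17.353847; V(3,0) = max -> 17.567600
  V(3,1) = exp(-r*dt) * [p*10.153067 + (1-p)*0.000000] = 4.850296; exercise = 4.054711; V(3,1) = max -> 4.850296
  V(3,2) = exp(-r*dt) * [p*0.000000 + (1-p)*0.000000] = 0.000000; exercise = 0.000000; V(3,2) = max -> 0.000000
  V(3,3) = exp(-r*dt) * [p*0.000000 + (1-p)*0.000000] = 0.000000; exercise = 0.000000; V(3,3) = max -> 0.000000
  V(2,0) = exp(-r*dt) * [p*17.567600 + (1-p)*4.850296] = 10.883919; exercise = 10.153067; V(2,0) = max -> 10.883919
  V(2,1) = exp(-r*dt) * [p*4.850296 + (1-p)*0.000000] = 2.317071; exercise = 0.000000; V(2,1) = max -> 2.317071
  V(2,2) = exp(-r*dt) * [p*0.000000 + (1-p)*0.000000] = 0.000000; exercise = 0.000000; V(2,2) = max -> 0.000000
  V(1,0) = exp(-r*dt) * [p*10.883919 + (1-p)*2.317071] = 6.389704; exercise = 4.054711; V(1,0) = max -> 6.389704
  V(1,1) = exp(-r*dt) * [p*2.317071 + (1-p)*0.000000] = 1.106905; exercise = 0.000000; V(1,1) = max -> 1.106905
  V(0,0) = exp(-r*dt) * [p*6.389704 + (1-p)*1.106905] = 3.621084; exercise = 0.000000; V(0,0) = max -> 3.621084


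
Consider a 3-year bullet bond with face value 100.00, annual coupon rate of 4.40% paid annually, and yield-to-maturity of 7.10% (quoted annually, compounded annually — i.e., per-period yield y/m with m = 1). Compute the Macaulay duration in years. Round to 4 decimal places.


Answer: Macaulay duration = 2.8703 years

Derivation:
Coupon per period c = face * coupon_rate / m = 4.400000
Periods per year m = 1; per-period yield y/m = 0.071000
Number of cashflows N = 3
Cashflows (t years, CF_t, discount factor 1/(1+y/m)^(m*t), PV):
  t = 1.0000: CF_t = 4.400000, DF = 0.933707, PV = 4.108310
  t = 2.0000: CF_t = 4.400000, DF = 0.871808, PV = 3.835957
  t = 3.0000: CF_t = 104.400000, DF = 0.814013, PV = 84.983005
Price P = sum_t PV_t = 92.927273
Macaulay numerator sum_t t * PV_t:
  t * PV_t at t = 1.0000: 4.108310
  t * PV_t at t = 2.0000: 7.671914
  t * PV_t at t = 3.0000: 254.949016
Macaulay duration D = (sum_t t * PV_t) / P = 266.729241 / 92.927273 = 2.870301


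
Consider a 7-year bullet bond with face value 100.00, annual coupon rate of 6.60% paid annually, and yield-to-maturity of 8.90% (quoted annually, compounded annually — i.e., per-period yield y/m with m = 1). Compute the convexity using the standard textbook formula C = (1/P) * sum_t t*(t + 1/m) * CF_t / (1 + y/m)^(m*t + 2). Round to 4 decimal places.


Answer: Convexity = 36.0892

Derivation:
Coupon per period c = face * coupon_rate / m = 6.600000
Periods per year m = 1; per-period yield y/m = 0.089000
Number of cashflows N = 7
Cashflows (t years, CF_t, discount factor 1/(1+y/m)^(m*t), PV):
  t = 1.0000: CF_t = 6.600000, DF = 0.918274, PV = 6.060606
  t = 2.0000: CF_t = 6.600000, DF = 0.843226, PV = 5.565295
  t = 3.0000: CF_t = 6.600000, DF = 0.774313, PV = 5.110464
  t = 4.0000: CF_t = 6.600000, DF = 0.711031, PV = 4.692804
  t = 5.0000: CF_t = 6.600000, DF = 0.652921, PV = 4.309278
  t = 6.0000: CF_t = 6.600000, DF = 0.599560, PV = 3.957097
  t = 7.0000: CF_t = 106.600000, DF = 0.550560, PV = 58.689721
Price P = sum_t PV_t = 88.385265
Convexity numerator sum_t t*(t + 1/m) * CF_t / (1+y/m)^(m*t + 2):
  t = 1.0000: term = 10.220927
  t = 2.0000: term = 28.156824
  t = 3.0000: term = 51.711339
  t = 4.0000: term = 79.141933
  t = 5.0000: term = 109.010927
  t = 6.0000: term = 140.142606
  t = 7.0000: term = 2771.368739
Convexity = (1/P) * sum = 3189.753295 / 88.385265 = 36.089198


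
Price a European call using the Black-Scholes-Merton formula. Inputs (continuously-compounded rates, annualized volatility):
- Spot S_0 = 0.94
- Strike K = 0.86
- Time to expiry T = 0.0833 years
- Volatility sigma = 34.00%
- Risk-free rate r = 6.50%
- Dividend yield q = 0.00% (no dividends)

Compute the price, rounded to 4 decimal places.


Answer: Price = 0.0925

Derivation:
d1 = (ln(S/K) + (r - q + 0.5*sigma^2) * T) / (sigma * sqrt(T)) = 1.01066761
d2 = d1 - sigma * sqrt(T) = 0.91253770
exp(-rT) = 0.99460013; exp(-qT) = 1.00000000
C = S_0 * exp(-qT) * N(d1) - K * exp(-rT) * N(d2)
N(d1) = 0.84391223; N(d2) = 0.81925713
C = 0.9400 * 1.00000000 * 0.84391223 - 0.8600 * 0.99460013 * 0.81925713 = 0.0925


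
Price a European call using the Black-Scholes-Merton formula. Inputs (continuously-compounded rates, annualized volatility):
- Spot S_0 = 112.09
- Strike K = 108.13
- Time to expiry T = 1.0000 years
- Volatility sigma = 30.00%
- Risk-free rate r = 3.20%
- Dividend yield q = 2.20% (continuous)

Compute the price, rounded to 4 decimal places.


d1 = (ln(S/K) + (r - q + 0.5*sigma^2) * T) / (sigma * sqrt(T)) = 0.30322638
d2 = d1 - sigma * sqrt(T) = 0.00322638
exp(-rT) = 0.96850658; exp(-qT) = 0.97824024
C = S_0 * exp(-qT) * N(d1) - K * exp(-rT) * N(d2)
N(d1) = 0.61914133; N(d2) = 0.50128714
C = 112.0900 * 0.97824024 * 0.61914133 - 108.1300 * 0.96850658 * 0.50128714 = 15.3923

Answer: Price = 15.3923


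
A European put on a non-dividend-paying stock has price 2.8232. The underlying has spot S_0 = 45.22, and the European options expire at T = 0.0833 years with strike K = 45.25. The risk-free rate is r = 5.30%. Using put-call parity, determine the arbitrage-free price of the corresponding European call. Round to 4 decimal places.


Put-call parity: C - P = S_0 * exp(-qT) - K * exp(-rT).
S_0 * exp(-qT) = 45.2200 * 1.00000000 = 45.22000000
K * exp(-rT) = 45.2500 * 0.99559483 = 45.05066612
C = P + S*exp(-qT) - K*exp(-rT)
C = 2.8232 + 45.22000000 - 45.05066612 = 2.9925

Answer: Call price = 2.9925


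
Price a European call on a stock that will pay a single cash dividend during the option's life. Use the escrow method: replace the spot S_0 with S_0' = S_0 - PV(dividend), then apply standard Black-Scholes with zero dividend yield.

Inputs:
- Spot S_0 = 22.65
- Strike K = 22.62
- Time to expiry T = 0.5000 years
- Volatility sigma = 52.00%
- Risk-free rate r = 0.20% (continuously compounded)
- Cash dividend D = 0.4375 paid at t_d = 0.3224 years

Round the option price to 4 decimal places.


Answer: Price = 3.0794

Derivation:
PV(D) = D * exp(-r * t_d) = 0.4375 * 0.99935541 = 0.43721799
S_0' = S_0 - PV(D) = 22.6500 - 0.43721799 = 22.21278201
d1 = (ln(S_0'/K) + (r + sigma^2/2)*T) / (sigma*sqrt(T)) = 0.13716082
d2 = d1 - sigma*sqrt(T) = -0.23053471
exp(-rT) = 0.99900050
N(d1) = 0.55454816; N(d2) = 0.40883815
C = S_0' * N(d1) - K * exp(-rT) * N(d2) = 22.21278201 * 0.55454816 - 22.6200 * 0.99900050 * 0.40883815 = 3.0794


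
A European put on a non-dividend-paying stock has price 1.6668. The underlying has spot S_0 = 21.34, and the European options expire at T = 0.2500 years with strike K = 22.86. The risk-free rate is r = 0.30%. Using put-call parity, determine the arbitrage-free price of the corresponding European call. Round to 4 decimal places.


Put-call parity: C - P = S_0 * exp(-qT) - K * exp(-rT).
S_0 * exp(-qT) = 21.3400 * 1.00000000 = 21.34000000
K * exp(-rT) = 22.8600 * 0.99925028 = 22.84286143
C = P + S*exp(-qT) - K*exp(-rT)
C = 1.6668 + 21.34000000 - 22.84286143 = 0.1639

Answer: Call price = 0.1639


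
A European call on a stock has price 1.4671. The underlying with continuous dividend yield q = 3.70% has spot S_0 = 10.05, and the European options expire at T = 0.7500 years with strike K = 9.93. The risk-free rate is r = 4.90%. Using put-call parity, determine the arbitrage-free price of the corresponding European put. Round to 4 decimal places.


Put-call parity: C - P = S_0 * exp(-qT) - K * exp(-rT).
S_0 * exp(-qT) = 10.0500 * 0.97263149 = 9.77494652
K * exp(-rT) = 9.9300 * 0.96391708 = 9.57169665
P = C - S*exp(-qT) + K*exp(-rT)
P = 1.4671 - 9.77494652 + 9.57169665 = 1.2639

Answer: Put price = 1.2639


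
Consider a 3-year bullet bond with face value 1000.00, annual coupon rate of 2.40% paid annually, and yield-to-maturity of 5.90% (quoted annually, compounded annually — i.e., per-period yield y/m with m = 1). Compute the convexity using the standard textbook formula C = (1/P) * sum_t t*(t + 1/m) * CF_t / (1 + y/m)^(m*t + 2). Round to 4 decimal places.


Coupon per period c = face * coupon_rate / m = 24.000000
Periods per year m = 1; per-period yield y/m = 0.059000
Number of cashflows N = 3
Cashflows (t years, CF_t, discount factor 1/(1+y/m)^(m*t), PV):
  t = 1.0000: CF_t = 24.000000, DF = 0.944287, PV = 22.662890
  t = 2.0000: CF_t = 24.000000, DF = 0.891678, PV = 21.400273
  t = 3.0000: CF_t = 1024.000000, DF = 0.842000, PV = 862.208056
Price P = sum_t PV_t = 906.271219
Convexity numerator sum_t t*(t + 1/m) * CF_t / (1+y/m)^(m*t + 2):
  t = 1.0000: term = 40.416003
  t = 2.0000: term = 114.492925
  t = 3.0000: term = 9225.744057
Convexity = (1/P) * sum = 9380.652985 / 906.271219 = 10.350823

Answer: Convexity = 10.3508


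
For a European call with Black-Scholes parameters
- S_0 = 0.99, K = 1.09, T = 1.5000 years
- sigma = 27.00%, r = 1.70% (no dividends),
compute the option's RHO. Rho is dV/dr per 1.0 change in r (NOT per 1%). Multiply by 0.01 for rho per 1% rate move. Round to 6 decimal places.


Answer: Rho = 0.561444

Derivation:
d1 = -0.0485453549; d2 = -0.3792264702
phi(d1) = 0.3984724733; exp(-qT) = 1.0000000000; exp(-rT) = 0.9748223790
N(d2) = 0.3522598483
Rho = K*T*exp(-rT)*N(d2) = 1.0900 * 1.5000 * 0.9748223790 * 0.3522598483 = 0.561444


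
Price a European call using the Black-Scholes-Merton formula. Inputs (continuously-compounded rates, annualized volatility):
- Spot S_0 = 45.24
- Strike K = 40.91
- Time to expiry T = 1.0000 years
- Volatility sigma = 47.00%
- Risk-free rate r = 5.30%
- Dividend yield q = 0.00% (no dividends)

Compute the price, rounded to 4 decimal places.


d1 = (ln(S/K) + (r - q + 0.5*sigma^2) * T) / (sigma * sqrt(T)) = 0.56182366
d2 = d1 - sigma * sqrt(T) = 0.09182366
exp(-rT) = 0.94838001; exp(-qT) = 1.00000000
C = S_0 * exp(-qT) * N(d1) - K * exp(-rT) * N(d2)
N(d1) = 0.71288191; N(d2) = 0.53658093
C = 45.2400 * 1.00000000 * 0.71288191 - 40.9100 * 0.94838001 * 0.53658093 = 11.4324

Answer: Price = 11.4324


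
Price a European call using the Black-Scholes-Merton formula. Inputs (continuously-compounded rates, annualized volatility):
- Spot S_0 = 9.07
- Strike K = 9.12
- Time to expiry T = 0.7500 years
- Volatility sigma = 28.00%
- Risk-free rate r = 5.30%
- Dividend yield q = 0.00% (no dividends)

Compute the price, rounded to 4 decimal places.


Answer: Price = 1.0218

Derivation:
d1 = (ln(S/K) + (r - q + 0.5*sigma^2) * T) / (sigma * sqrt(T)) = 0.26249832
d2 = d1 - sigma * sqrt(T) = 0.02001121
exp(-rT) = 0.96102967; exp(-qT) = 1.00000000
C = S_0 * exp(-qT) * N(d1) - K * exp(-rT) * N(d2)
N(d1) = 0.60353136; N(d2) = 0.50798278
C = 9.0700 * 1.00000000 * 0.60353136 - 9.1200 * 0.96102967 * 0.50798278 = 1.0218


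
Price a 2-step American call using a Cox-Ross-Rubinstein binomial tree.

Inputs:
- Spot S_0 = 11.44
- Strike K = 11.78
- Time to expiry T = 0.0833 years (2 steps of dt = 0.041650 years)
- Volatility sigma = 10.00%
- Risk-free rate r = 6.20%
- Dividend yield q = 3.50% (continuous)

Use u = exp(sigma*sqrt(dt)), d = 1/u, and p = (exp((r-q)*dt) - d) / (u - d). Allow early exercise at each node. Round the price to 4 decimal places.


dt = T/N = 0.041650
u = exp(sigma*sqrt(dt)) = 1.020618; d = 1/u = 0.979799
p = (exp((r-q)*dt) - d) / (u - d) = 0.522463
Discount per step: exp(-r*dt) = 0.997421
Stock lattice S(k, i) with i counting down-moves:
  k=0: S(0,0) = 11.4400
  k=1: S(1,0) = 11.6759; S(1,1) = 11.2089
  k=2: S(2,0) = 11.9166; S(2,1) = 11.4400; S(2,2) = 10.9825
Terminal payoffs V(N, i) = max(S_T - K, 0):
  V(2,0) = 0.136603; V(2,1) = 0.000000; V(2,2) = 0.000000
Backward induction: V(k, i) = exp(-r*dt) * [p * V(k+1, i) + (1-p) * V(k+1, i+1)]; then take max(V_cont, immediate exercise) for American.
  V(1,0) = exp(-r*dt) * [p*0.136603 + (1-p)*0.000000] = 0.071186; exercise = 0.000000; V(1,0) = max -> 0.071186
  V(1,1) = exp(-r*dt) * [p*0.000000 + (1-p)*0.000000] = 0.000000; exercise = 0.000000; V(1,1) = max -> 0.000000
  V(0,0) = exp(-r*dt) * [p*0.071186 + (1-p)*0.000000] = 0.037096; exercise = 0.000000; V(0,0) = max -> 0.037096

Answer: Price = V(0,0) = 0.0371


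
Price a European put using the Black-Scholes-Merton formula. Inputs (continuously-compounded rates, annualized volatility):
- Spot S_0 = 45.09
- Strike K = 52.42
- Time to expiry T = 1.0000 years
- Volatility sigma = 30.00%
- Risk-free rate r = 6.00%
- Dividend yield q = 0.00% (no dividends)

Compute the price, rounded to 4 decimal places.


Answer: Price = 8.0229

Derivation:
d1 = (ln(S/K) + (r - q + 0.5*sigma^2) * T) / (sigma * sqrt(T)) = -0.15209235
d2 = d1 - sigma * sqrt(T) = -0.45209235
exp(-rT) = 0.94176453; exp(-qT) = 1.00000000
P = K * exp(-rT) * N(-d2) - S_0 * exp(-qT) * N(-d1)
N(-d1) = 0.56044295; N(-d2) = 0.67439877
P = 52.4200 * 0.94176453 * 0.67439877 - 45.0900 * 1.00000000 * 0.56044295 = 8.0229


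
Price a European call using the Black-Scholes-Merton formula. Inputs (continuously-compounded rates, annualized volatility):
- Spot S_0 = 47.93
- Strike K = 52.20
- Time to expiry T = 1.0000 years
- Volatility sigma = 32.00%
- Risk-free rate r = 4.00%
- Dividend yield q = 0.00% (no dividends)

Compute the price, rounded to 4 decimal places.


d1 = (ln(S/K) + (r - q + 0.5*sigma^2) * T) / (sigma * sqrt(T)) = 0.01830974
d2 = d1 - sigma * sqrt(T) = -0.30169026
exp(-rT) = 0.96078944; exp(-qT) = 1.00000000
C = S_0 * exp(-qT) * N(d1) - K * exp(-rT) * N(d2)
N(d1) = 0.50730412; N(d2) = 0.38144410
C = 47.9300 * 1.00000000 * 0.50730412 - 52.2000 * 0.96078944 * 0.38144410 = 5.1844

Answer: Price = 5.1844


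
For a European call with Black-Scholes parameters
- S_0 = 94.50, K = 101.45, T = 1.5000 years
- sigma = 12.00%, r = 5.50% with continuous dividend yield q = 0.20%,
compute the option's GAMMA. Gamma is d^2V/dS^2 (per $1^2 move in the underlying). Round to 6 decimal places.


Answer: Gamma = 0.028392

Derivation:
d1 = 0.1315496305; d2 = -0.0154197541
phi(d1) = 0.3955052625; exp(-qT) = 0.9970044955; exp(-rT) = 0.9208114379
Gamma = exp(-qT) * phi(d1) / (S * sigma * sqrt(T)) = 0.9970044955 * 0.3955052625 / (94.5000 * 0.1200 * 1.2247448714) = 0.028392


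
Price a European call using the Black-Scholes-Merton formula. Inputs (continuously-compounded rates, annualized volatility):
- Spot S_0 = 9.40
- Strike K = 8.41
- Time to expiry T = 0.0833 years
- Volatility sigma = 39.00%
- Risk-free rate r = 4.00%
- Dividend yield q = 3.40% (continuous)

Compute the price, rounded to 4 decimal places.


d1 = (ln(S/K) + (r - q + 0.5*sigma^2) * T) / (sigma * sqrt(T)) = 1.04941505
d2 = d1 - sigma * sqrt(T) = 0.93685427
exp(-rT) = 0.99667354; exp(-qT) = 0.99717181
C = S_0 * exp(-qT) * N(d1) - K * exp(-rT) * N(d2)
N(d1) = 0.85300643; N(d2) = 0.82558324
C = 9.4000 * 0.99717181 * 0.85300643 - 8.4100 * 0.99667354 * 0.82558324 = 1.0755

Answer: Price = 1.0755


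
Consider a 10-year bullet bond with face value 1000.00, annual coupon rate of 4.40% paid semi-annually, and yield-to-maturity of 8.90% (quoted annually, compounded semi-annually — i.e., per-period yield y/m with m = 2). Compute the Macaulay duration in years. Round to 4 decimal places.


Coupon per period c = face * coupon_rate / m = 22.000000
Periods per year m = 2; per-period yield y/m = 0.044500
Number of cashflows N = 20
Cashflows (t years, CF_t, discount factor 1/(1+y/m)^(m*t), PV):
  t = 0.5000: CF_t = 22.000000, DF = 0.957396, PV = 21.062709
  t = 1.0000: CF_t = 22.000000, DF = 0.916607, PV = 20.165351
  t = 1.5000: CF_t = 22.000000, DF = 0.877556, PV = 19.306224
  t = 2.0000: CF_t = 22.000000, DF = 0.840168, PV = 18.483700
  t = 2.5000: CF_t = 22.000000, DF = 0.804374, PV = 17.696218
  t = 3.0000: CF_t = 22.000000, DF = 0.770104, PV = 16.942286
  t = 3.5000: CF_t = 22.000000, DF = 0.737294, PV = 16.220475
  t = 4.0000: CF_t = 22.000000, DF = 0.705883, PV = 15.529416
  t = 4.5000: CF_t = 22.000000, DF = 0.675809, PV = 14.867799
  t = 5.0000: CF_t = 22.000000, DF = 0.647017, PV = 14.234370
  t = 5.5000: CF_t = 22.000000, DF = 0.619451, PV = 13.627927
  t = 6.0000: CF_t = 22.000000, DF = 0.593060, PV = 13.047321
  t = 6.5000: CF_t = 22.000000, DF = 0.567793, PV = 12.491451
  t = 7.0000: CF_t = 22.000000, DF = 0.543603, PV = 11.959264
  t = 7.5000: CF_t = 22.000000, DF = 0.520443, PV = 11.449750
  t = 8.0000: CF_t = 22.000000, DF = 0.498270, PV = 10.961944
  t = 8.5000: CF_t = 22.000000, DF = 0.477042, PV = 10.494920
  t = 9.0000: CF_t = 22.000000, DF = 0.456718, PV = 10.047793
  t = 9.5000: CF_t = 22.000000, DF = 0.437260, PV = 9.619716
  t = 10.0000: CF_t = 1022.000000, DF = 0.418631, PV = 427.840615
Price P = sum_t PV_t = 706.049250
Macaulay numerator sum_t t * PV_t:
  t * PV_t at t = 0.5000: 10.531355
  t * PV_t at t = 1.0000: 20.165351
  t * PV_t at t = 1.5000: 28.959336
  t * PV_t at t = 2.0000: 36.967399
  t * PV_t at t = 2.5000: 44.240545
  t * PV_t at t = 3.0000: 50.826859
  t * PV_t at t = 3.5000: 56.771663
  t * PV_t at t = 4.0000: 62.117664
  t * PV_t at t = 4.5000: 66.905096
  t * PV_t at t = 5.0000: 71.171848
  t * PV_t at t = 5.5000: 74.953598
  t * PV_t at t = 6.0000: 78.283926
  t * PV_t at t = 6.5000: 81.194434
  t * PV_t at t = 7.0000: 83.714849
  t * PV_t at t = 7.5000: 85.873127
  t * PV_t at t = 8.0000: 87.695551
  t * PV_t at t = 8.5000: 89.206819
  t * PV_t at t = 9.0000: 90.430138
  t * PV_t at t = 9.5000: 91.387300
  t * PV_t at t = 10.0000: 4278.406146
Macaulay duration D = (sum_t t * PV_t) / P = 5489.803004 / 706.049250 = 7.775383

Answer: Macaulay duration = 7.7754 years


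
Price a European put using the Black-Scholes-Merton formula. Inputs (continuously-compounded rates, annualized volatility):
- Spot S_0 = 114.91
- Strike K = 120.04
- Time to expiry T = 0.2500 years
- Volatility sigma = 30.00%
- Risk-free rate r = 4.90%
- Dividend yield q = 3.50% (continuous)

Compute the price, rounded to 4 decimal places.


d1 = (ln(S/K) + (r - q + 0.5*sigma^2) * T) / (sigma * sqrt(T)) = -0.19283872
d2 = d1 - sigma * sqrt(T) = -0.34283872
exp(-rT) = 0.98782473; exp(-qT) = 0.99128817
P = K * exp(-rT) * N(-d2) - S_0 * exp(-qT) * N(-d1)
N(-d1) = 0.57645736; N(-d2) = 0.63414010
P = 120.0400 * 0.98782473 * 0.63414010 - 114.9100 * 0.99128817 * 0.57645736 = 9.5317

Answer: Price = 9.5317


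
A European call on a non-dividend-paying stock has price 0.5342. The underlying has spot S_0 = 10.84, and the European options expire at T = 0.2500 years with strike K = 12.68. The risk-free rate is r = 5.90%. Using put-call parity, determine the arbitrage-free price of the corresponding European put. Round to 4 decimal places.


Answer: Put price = 2.1885

Derivation:
Put-call parity: C - P = S_0 * exp(-qT) - K * exp(-rT).
S_0 * exp(-qT) = 10.8400 * 1.00000000 = 10.84000000
K * exp(-rT) = 12.6800 * 0.98535825 = 12.49434259
P = C - S*exp(-qT) + K*exp(-rT)
P = 0.5342 - 10.84000000 + 12.49434259 = 2.1885
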